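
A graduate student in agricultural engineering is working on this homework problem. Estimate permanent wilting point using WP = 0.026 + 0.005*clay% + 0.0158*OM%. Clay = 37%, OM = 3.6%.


WP = 0.026 + 0.005*37 + 0.0158*3.6
   = 0.026 + 0.1850 + 0.0569
   = 0.2679


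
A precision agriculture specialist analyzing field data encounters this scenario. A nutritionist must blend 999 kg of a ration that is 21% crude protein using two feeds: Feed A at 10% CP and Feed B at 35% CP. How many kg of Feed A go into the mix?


parts_A = CP_b - target = 35 - 21 = 14
parts_B = target - CP_a = 21 - 10 = 11
total_parts = 14 + 11 = 25
Feed A = 999 * 14 / 25 = 559.44 kg
Feed B = 999 * 11 / 25 = 439.56 kg

559.44 kg


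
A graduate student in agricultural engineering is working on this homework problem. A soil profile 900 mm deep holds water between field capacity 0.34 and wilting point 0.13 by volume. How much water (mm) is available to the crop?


AW = (FC - WP) * D
   = (0.34 - 0.13) * 900
   = 0.21 * 900
   = 189 mm


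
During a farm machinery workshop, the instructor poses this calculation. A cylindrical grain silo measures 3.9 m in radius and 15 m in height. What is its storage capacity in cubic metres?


V = pi * r^2 * h
  = pi * 3.9^2 * 15
  = pi * 15.21 * 15
  = 716.75 m^3


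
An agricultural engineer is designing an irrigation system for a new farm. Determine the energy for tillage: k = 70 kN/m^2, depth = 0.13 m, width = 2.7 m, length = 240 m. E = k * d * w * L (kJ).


E = k * d * w * L
  = 70 * 0.13 * 2.7 * 240
  = 5896.80 kJ


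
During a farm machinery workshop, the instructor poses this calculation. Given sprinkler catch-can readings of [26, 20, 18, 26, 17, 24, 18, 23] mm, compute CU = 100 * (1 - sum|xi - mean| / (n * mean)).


xbar = 172 / 8 = 21.500
sum|xi - xbar| = 26
CU = 100 * (1 - 26 / (8 * 21.500))
   = 100 * (1 - 0.1512)
   = 84.88%


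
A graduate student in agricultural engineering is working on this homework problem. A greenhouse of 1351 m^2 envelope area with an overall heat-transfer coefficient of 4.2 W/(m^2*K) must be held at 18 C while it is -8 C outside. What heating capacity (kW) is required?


dT = 18 - (-8) = 26 K
Q = U * A * dT
  = 4.2 * 1351 * 26
  = 147529.20 W = 147.53 kW


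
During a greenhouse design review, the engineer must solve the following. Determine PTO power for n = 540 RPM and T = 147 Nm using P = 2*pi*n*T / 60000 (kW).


P = 2*pi*n*T / 60000
  = 2*pi * 540 * 147 / 60000
  = 498759.25 / 60000
  = 8.31 kW


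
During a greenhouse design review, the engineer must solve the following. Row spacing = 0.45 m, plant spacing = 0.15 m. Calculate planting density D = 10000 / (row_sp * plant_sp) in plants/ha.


D = 10000 / (row_sp * plant_sp)
  = 10000 / (0.45 * 0.15)
  = 10000 / 0.0675
  = 148148.15 plants/ha


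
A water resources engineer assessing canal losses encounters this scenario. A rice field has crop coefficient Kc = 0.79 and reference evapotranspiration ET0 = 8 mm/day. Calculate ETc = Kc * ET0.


ETc = Kc * ET0
    = 0.79 * 8
    = 6.32 mm/day


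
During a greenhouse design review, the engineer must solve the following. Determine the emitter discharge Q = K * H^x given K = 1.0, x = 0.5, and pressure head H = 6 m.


Q = K * H^x
  = 1.0 * 6^0.5
  = 1.0 * 2.4495
  = 2.45 L/h


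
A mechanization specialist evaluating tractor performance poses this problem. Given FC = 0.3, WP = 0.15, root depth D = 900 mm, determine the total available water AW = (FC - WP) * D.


AW = (FC - WP) * D
   = (0.3 - 0.15) * 900
   = 0.15 * 900
   = 135 mm


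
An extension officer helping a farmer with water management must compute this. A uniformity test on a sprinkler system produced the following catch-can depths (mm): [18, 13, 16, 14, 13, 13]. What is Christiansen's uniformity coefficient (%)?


xbar = 87 / 6 = 14.500
sum|xi - xbar| = 10
CU = 100 * (1 - 10 / (6 * 14.500))
   = 100 * (1 - 0.1149)
   = 88.51%


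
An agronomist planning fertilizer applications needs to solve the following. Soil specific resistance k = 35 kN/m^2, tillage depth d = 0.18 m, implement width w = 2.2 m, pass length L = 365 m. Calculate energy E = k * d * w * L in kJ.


E = k * d * w * L
  = 35 * 0.18 * 2.2 * 365
  = 5058.90 kJ


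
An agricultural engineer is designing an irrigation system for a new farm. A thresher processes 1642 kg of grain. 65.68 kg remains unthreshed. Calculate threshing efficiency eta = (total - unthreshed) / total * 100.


eta = (total - unthreshed) / total * 100
    = (1642 - 65.68) / 1642 * 100
    = 1576.32 / 1642 * 100
    = 96%


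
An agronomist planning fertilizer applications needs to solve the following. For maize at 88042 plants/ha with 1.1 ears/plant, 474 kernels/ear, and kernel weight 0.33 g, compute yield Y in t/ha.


Y = density * ears * kernels * kw
  = 88042 * 1.1 * 474 * 0.33 g/ha
  = 15148682.60 g/ha
  = 15148.68 kg/ha = 15.15 t/ha


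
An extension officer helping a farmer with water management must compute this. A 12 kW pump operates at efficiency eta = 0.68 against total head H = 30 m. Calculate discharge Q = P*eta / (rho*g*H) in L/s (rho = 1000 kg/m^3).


Q = (P * 1000 * eta) / (rho * g * H)
  = (12 * 1000 * 0.68) / (1000 * 9.81 * 30)
  = 8160 / 294300
  = 0.02773 m^3/s = 27.73 L/s


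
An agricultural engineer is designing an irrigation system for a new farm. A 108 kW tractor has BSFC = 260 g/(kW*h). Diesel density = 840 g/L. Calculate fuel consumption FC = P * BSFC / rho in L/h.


FC = P * BSFC / rho_fuel
   = 108 * 260 / 840
   = 28080 / 840
   = 33.43 L/h


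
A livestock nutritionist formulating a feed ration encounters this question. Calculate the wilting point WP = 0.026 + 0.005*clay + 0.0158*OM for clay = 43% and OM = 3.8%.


WP = 0.026 + 0.005*43 + 0.0158*3.8
   = 0.026 + 0.2150 + 0.0600
   = 0.3010


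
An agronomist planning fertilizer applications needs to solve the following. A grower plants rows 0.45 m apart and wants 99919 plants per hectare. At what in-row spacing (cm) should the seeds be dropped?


spacing = 10000 / (row_sp * density)
        = 10000 / (0.45 * 99919)
        = 10000 / 44963.55
        = 0.22240 m = 22.24 cm


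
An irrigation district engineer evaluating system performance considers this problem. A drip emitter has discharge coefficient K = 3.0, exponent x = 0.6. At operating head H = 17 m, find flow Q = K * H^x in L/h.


Q = K * H^x
  = 3.0 * 17^0.6
  = 3.0 * 5.4736
  = 16.42 L/h


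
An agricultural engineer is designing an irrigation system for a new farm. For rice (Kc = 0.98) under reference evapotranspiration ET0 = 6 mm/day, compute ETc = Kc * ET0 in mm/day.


ETc = Kc * ET0
    = 0.98 * 6
    = 5.88 mm/day


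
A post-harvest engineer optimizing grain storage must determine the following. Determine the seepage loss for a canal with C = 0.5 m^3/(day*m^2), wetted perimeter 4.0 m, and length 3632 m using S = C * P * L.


S = C * P * L
  = 0.5 * 4.0 * 3632
  = 7264 m^3/day


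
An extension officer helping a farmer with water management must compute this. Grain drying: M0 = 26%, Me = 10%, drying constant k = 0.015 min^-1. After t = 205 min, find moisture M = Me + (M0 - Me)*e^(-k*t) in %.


M = Me + (M0 - Me) * e^(-k*t)
  = 10 + (26 - 10) * e^(-0.015*205)
  = 10 + 16 * e^(-3.075)
  = 10 + 16 * 0.04619
  = 10 + 0.7390
  = 10.74%


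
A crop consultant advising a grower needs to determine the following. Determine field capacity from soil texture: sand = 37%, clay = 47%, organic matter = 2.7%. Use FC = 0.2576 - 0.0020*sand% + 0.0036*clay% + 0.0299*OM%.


FC = 0.2576 - 0.0020*37 + 0.0036*47 + 0.0299*2.7
   = 0.2576 - 0.0740 + 0.1692 + 0.0807
   = 0.4335


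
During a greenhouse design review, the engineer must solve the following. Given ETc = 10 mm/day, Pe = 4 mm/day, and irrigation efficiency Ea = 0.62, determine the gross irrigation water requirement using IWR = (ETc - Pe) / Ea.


IWR = (ETc - Pe) / Ea
    = (10 - 4) / 0.62
    = 6 / 0.62
    = 9.68 mm/day


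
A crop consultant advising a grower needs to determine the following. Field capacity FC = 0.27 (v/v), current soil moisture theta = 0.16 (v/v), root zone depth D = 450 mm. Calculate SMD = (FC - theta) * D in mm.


SMD = (FC - theta) * D
    = (0.27 - 0.16) * 450
    = 0.110 * 450
    = 49.50 mm


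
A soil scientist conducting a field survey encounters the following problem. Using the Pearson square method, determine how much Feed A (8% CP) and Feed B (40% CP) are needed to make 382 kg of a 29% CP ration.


parts_A = CP_b - target = 40 - 29 = 11
parts_B = target - CP_a = 29 - 8 = 21
total_parts = 11 + 21 = 32
Feed A = 382 * 11 / 32 = 131.31 kg
Feed B = 382 * 21 / 32 = 250.69 kg

131.31 kg


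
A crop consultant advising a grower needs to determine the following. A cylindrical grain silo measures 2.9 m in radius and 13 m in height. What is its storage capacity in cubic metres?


V = pi * r^2 * h
  = pi * 2.9^2 * 13
  = pi * 8.41 * 13
  = 343.47 m^3


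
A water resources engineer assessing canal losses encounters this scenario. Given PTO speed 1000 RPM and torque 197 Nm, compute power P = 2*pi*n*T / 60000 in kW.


P = 2*pi*n*T / 60000
  = 2*pi * 1000 * 197 / 60000
  = 1237787.51 / 60000
  = 20.63 kW


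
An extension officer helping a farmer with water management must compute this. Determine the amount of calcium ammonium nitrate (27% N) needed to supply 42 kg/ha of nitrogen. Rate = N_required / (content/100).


Rate = N_required / (N_content / 100)
     = 42 / (27 / 100)
     = 42 / 0.27
     = 155.56 kg/ha


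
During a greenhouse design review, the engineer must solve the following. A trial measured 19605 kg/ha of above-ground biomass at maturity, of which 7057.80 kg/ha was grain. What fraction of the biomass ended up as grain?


HI = grain_yield / biomass
   = 7057.80 / 19605
   = 0.36


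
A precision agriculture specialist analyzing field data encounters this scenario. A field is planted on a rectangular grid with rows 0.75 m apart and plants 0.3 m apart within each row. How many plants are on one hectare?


D = 10000 / (row_sp * plant_sp)
  = 10000 / (0.75 * 0.3)
  = 10000 / 0.2250
  = 44444.44 plants/ha


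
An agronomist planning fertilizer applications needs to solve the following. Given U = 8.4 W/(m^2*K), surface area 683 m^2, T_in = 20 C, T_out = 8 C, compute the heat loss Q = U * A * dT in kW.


dT = 20 - (8) = 12 K
Q = U * A * dT
  = 8.4 * 683 * 12
  = 68846.40 W = 68.85 kW


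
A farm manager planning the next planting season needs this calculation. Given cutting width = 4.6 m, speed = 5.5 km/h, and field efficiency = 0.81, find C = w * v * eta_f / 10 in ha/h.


C = w * v * eta_f / 10
  = 4.6 * 5.5 * 0.81 / 10
  = 20.49 / 10
  = 2.05 ha/h


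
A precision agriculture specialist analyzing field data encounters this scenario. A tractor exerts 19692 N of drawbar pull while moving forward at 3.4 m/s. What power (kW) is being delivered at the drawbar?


P = F * v / 1000
  = 19692 * 3.4 / 1000
  = 66952.80 / 1000
  = 66.95 kW


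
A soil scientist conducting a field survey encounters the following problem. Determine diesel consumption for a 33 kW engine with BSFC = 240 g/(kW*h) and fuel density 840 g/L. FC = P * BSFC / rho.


FC = P * BSFC / rho_fuel
   = 33 * 240 / 840
   = 7920 / 840
   = 9.43 L/h


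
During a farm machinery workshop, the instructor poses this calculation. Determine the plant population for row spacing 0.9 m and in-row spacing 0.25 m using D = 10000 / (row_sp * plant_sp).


D = 10000 / (row_sp * plant_sp)
  = 10000 / (0.9 * 0.25)
  = 10000 / 0.2250
  = 44444.44 plants/ha


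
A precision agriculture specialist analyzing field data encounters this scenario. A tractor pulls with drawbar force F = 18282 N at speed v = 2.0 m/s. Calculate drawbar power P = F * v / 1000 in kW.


P = F * v / 1000
  = 18282 * 2.0 / 1000
  = 36564 / 1000
  = 36.56 kW


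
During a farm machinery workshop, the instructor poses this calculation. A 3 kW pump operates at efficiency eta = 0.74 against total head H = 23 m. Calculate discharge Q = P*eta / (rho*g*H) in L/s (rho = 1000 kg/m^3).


Q = (P * 1000 * eta) / (rho * g * H)
  = (3 * 1000 * 0.74) / (1000 * 9.81 * 23)
  = 2220 / 225630
  = 0.00984 m^3/s = 9.84 L/s


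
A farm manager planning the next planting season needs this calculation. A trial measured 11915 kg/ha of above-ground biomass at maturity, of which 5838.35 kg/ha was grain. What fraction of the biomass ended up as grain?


HI = grain_yield / biomass
   = 5838.35 / 11915
   = 0.49


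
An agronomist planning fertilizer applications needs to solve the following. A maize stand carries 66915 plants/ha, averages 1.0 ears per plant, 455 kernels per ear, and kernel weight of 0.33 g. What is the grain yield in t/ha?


Y = density * ears * kernels * kw
  = 66915 * 1.0 * 455 * 0.33 g/ha
  = 10047287.25 g/ha
  = 10047.29 kg/ha = 10.05 t/ha


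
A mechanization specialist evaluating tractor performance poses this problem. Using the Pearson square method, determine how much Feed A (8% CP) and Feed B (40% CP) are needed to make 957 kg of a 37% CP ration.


parts_A = CP_b - target = 40 - 37 = 3
parts_B = target - CP_a = 37 - 8 = 29
total_parts = 3 + 29 = 32
Feed A = 957 * 3 / 32 = 89.72 kg
Feed B = 957 * 29 / 32 = 867.28 kg

89.72 kg


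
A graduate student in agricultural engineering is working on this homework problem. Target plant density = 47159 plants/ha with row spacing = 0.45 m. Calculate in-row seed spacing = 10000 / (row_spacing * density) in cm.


spacing = 10000 / (row_sp * density)
        = 10000 / (0.45 * 47159)
        = 10000 / 21221.55
        = 0.47122 m = 47.12 cm


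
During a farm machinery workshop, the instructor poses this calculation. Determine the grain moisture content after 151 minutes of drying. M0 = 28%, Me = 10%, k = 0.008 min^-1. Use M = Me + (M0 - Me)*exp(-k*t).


M = Me + (M0 - Me) * e^(-k*t)
  = 10 + (28 - 10) * e^(-0.008*151)
  = 10 + 18 * e^(-1.208)
  = 10 + 18 * 0.29879
  = 10 + 5.3783
  = 15.38%


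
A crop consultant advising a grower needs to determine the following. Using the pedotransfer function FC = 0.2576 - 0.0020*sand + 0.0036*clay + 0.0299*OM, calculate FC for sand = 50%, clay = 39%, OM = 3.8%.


FC = 0.2576 - 0.0020*50 + 0.0036*39 + 0.0299*3.8
   = 0.2576 - 0.1000 + 0.1404 + 0.1136
   = 0.4116


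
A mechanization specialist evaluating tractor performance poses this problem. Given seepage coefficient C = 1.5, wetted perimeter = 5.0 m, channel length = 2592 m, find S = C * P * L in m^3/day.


S = C * P * L
  = 1.5 * 5.0 * 2592
  = 19440 m^3/day


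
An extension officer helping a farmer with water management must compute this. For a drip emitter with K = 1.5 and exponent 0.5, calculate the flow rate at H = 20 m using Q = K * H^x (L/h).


Q = K * H^x
  = 1.5 * 20^0.5
  = 1.5 * 4.4721
  = 6.71 L/h


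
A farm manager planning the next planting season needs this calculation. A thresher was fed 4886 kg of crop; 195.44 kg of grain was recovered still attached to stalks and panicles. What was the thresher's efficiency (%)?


eta = (total - unthreshed) / total * 100
    = (4886 - 195.44) / 4886 * 100
    = 4690.56 / 4886 * 100
    = 96%


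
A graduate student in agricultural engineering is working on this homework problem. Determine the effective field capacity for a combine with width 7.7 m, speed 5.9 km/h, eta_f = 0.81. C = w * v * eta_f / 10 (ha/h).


C = w * v * eta_f / 10
  = 7.7 * 5.9 * 0.81 / 10
  = 36.80 / 10
  = 3.68 ha/h


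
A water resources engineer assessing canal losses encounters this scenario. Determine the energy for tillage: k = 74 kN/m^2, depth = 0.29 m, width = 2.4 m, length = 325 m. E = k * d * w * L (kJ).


E = k * d * w * L
  = 74 * 0.29 * 2.4 * 325
  = 16738.80 kJ


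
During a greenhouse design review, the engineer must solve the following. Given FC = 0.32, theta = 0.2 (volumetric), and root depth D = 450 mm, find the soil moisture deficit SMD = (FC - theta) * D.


SMD = (FC - theta) * D
    = (0.32 - 0.2) * 450
    = 0.120 * 450
    = 54 mm


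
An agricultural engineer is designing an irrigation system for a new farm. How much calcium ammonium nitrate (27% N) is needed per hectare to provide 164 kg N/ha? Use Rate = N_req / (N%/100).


Rate = N_required / (N_content / 100)
     = 164 / (27 / 100)
     = 164 / 0.27
     = 607.41 kg/ha


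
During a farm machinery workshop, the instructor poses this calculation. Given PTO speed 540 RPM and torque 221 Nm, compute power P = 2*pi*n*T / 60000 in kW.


P = 2*pi*n*T / 60000
  = 2*pi * 540 * 221 / 60000
  = 749835.33 / 60000
  = 12.50 kW


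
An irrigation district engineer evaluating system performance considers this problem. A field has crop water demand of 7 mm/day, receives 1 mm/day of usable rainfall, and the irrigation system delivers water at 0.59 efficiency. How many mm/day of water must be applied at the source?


IWR = (ETc - Pe) / Ea
    = (7 - 1) / 0.59
    = 6 / 0.59
    = 10.17 mm/day


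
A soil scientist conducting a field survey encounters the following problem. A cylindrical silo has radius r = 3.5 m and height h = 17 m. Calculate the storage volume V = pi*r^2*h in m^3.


V = pi * r^2 * h
  = pi * 3.5^2 * 17
  = pi * 12.25 * 17
  = 654.24 m^3


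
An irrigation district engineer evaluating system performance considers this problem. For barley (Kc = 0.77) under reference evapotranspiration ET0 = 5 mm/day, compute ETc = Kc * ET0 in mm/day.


ETc = Kc * ET0
    = 0.77 * 5
    = 3.85 mm/day


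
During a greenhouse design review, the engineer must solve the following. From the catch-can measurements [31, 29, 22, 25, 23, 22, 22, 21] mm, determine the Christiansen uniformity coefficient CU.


xbar = 195 / 8 = 24.375
sum|xi - xbar| = 23.750
CU = 100 * (1 - 23.750 / (8 * 24.375))
   = 100 * (1 - 0.1218)
   = 87.82%


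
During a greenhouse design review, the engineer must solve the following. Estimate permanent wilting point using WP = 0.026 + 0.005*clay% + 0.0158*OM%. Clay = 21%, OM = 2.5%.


WP = 0.026 + 0.005*21 + 0.0158*2.5
   = 0.026 + 0.1050 + 0.0395
   = 0.1705


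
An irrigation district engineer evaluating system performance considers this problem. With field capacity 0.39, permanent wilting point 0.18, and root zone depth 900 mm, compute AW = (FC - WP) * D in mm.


AW = (FC - WP) * D
   = (0.39 - 0.18) * 900
   = 0.21 * 900
   = 189 mm


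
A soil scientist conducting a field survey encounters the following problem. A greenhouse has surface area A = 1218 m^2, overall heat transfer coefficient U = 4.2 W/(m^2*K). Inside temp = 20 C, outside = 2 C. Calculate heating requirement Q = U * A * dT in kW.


dT = 20 - (2) = 18 K
Q = U * A * dT
  = 4.2 * 1218 * 18
  = 92080.80 W = 92.08 kW


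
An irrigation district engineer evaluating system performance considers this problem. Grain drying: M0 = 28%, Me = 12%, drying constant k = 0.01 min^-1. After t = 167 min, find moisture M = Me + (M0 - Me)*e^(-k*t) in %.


M = Me + (M0 - Me) * e^(-k*t)
  = 12 + (28 - 12) * e^(-0.01*167)
  = 12 + 16 * e^(-1.670)
  = 12 + 16 * 0.18825
  = 12 + 3.0120
  = 15.01%


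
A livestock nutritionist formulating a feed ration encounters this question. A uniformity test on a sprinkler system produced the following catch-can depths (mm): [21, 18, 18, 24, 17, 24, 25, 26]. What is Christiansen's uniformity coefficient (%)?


xbar = 173 / 8 = 21.625
sum|xi - xbar| = 25
CU = 100 * (1 - 25 / (8 * 21.625))
   = 100 * (1 - 0.1445)
   = 85.55%


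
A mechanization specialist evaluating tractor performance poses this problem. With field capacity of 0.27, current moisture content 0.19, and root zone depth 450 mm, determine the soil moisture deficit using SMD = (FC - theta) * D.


SMD = (FC - theta) * D
    = (0.27 - 0.19) * 450
    = 0.080 * 450
    = 36 mm


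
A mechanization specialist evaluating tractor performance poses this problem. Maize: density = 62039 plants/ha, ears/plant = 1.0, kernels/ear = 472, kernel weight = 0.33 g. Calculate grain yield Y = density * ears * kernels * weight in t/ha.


Y = density * ears * kernels * kw
  = 62039 * 1.0 * 472 * 0.33 g/ha
  = 9663194.64 g/ha
  = 9663.19 kg/ha = 9.66 t/ha


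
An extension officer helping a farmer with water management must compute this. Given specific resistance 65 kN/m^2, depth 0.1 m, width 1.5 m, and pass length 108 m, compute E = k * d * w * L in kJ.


E = k * d * w * L
  = 65 * 0.1 * 1.5 * 108
  = 1053 kJ


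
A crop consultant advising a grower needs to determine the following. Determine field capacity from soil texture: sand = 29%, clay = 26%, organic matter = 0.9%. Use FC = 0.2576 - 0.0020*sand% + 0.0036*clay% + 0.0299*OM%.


FC = 0.2576 - 0.0020*29 + 0.0036*26 + 0.0299*0.9
   = 0.2576 - 0.0580 + 0.0936 + 0.0269
   = 0.3201


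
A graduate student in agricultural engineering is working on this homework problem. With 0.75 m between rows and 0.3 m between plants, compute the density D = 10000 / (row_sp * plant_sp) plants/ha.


D = 10000 / (row_sp * plant_sp)
  = 10000 / (0.75 * 0.3)
  = 10000 / 0.2250
  = 44444.44 plants/ha


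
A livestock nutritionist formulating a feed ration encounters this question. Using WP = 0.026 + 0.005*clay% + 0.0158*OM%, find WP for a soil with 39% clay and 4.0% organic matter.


WP = 0.026 + 0.005*39 + 0.0158*4.0
   = 0.026 + 0.1950 + 0.0632
   = 0.2842


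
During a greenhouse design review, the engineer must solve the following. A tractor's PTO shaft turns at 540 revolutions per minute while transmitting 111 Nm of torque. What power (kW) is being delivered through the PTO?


P = 2*pi*n*T / 60000
  = 2*pi * 540 * 111 / 60000
  = 376614.13 / 60000
  = 6.28 kW


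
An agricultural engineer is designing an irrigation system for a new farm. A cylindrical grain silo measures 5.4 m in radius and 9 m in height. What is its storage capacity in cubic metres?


V = pi * r^2 * h
  = pi * 5.4^2 * 9
  = pi * 29.16 * 9
  = 824.48 m^3


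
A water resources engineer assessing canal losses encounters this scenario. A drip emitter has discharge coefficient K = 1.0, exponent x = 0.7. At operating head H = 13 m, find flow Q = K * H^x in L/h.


Q = K * H^x
  = 1.0 * 13^0.7
  = 1.0 * 6.0223
  = 6.02 L/h


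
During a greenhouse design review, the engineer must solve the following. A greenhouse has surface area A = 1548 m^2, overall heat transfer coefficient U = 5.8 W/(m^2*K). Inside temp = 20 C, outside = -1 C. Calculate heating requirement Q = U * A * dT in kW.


dT = 20 - (-1) = 21 K
Q = U * A * dT
  = 5.8 * 1548 * 21
  = 188546.40 W = 188.55 kW


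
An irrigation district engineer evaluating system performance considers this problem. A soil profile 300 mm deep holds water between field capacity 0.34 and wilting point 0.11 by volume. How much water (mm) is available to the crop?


AW = (FC - WP) * D
   = (0.34 - 0.11) * 300
   = 0.23 * 300
   = 69 mm


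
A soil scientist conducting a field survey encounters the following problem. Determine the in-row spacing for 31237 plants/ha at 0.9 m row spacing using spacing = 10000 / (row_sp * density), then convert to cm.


spacing = 10000 / (row_sp * density)
        = 10000 / (0.9 * 31237)
        = 10000 / 28113.30
        = 0.35570 m = 35.57 cm


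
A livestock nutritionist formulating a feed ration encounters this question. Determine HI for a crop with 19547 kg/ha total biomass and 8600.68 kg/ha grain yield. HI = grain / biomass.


HI = grain_yield / biomass
   = 8600.68 / 19547
   = 0.44


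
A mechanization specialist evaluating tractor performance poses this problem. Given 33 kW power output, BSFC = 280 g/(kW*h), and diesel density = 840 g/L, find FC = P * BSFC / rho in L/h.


FC = P * BSFC / rho_fuel
   = 33 * 280 / 840
   = 9240 / 840
   = 11 L/h


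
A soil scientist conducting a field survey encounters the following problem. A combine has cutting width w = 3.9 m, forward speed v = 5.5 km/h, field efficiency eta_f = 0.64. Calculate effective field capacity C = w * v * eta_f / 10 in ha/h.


C = w * v * eta_f / 10
  = 3.9 * 5.5 * 0.64 / 10
  = 13.73 / 10
  = 1.37 ha/h


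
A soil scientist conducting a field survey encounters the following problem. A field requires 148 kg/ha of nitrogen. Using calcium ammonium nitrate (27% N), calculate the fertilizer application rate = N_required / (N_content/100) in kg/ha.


Rate = N_required / (N_content / 100)
     = 148 / (27 / 100)
     = 148 / 0.27
     = 548.15 kg/ha


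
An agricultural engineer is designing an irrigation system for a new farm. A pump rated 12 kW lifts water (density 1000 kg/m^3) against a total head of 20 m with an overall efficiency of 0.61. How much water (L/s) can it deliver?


Q = (P * 1000 * eta) / (rho * g * H)
  = (12 * 1000 * 0.61) / (1000 * 9.81 * 20)
  = 7320 / 196200
  = 0.03731 m^3/s = 37.31 L/s


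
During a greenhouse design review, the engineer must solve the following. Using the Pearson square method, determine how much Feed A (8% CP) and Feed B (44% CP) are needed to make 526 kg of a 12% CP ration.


parts_A = CP_b - target = 44 - 12 = 32
parts_B = target - CP_a = 12 - 8 = 4
total_parts = 32 + 4 = 36
Feed A = 526 * 32 / 36 = 467.56 kg
Feed B = 526 * 4 / 36 = 58.44 kg

467.56 kg


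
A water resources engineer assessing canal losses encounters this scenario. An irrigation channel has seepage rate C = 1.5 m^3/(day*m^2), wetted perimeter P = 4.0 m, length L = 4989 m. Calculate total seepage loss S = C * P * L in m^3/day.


S = C * P * L
  = 1.5 * 4.0 * 4989
  = 29934 m^3/day


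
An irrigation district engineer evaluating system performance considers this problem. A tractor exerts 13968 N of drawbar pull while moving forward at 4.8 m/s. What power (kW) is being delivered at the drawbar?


P = F * v / 1000
  = 13968 * 4.8 / 1000
  = 67046.40 / 1000
  = 67.05 kW


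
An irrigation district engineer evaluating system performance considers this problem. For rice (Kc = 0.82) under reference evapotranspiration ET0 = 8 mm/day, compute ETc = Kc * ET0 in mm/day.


ETc = Kc * ET0
    = 0.82 * 8
    = 6.56 mm/day


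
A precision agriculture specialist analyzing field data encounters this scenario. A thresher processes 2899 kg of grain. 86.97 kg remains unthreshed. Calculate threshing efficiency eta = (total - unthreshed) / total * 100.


eta = (total - unthreshed) / total * 100
    = (2899 - 86.97) / 2899 * 100
    = 2812.03 / 2899 * 100
    = 97%


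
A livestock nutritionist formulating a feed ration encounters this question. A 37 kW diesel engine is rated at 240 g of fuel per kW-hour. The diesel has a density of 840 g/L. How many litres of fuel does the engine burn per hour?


FC = P * BSFC / rho_fuel
   = 37 * 240 / 840
   = 8880 / 840
   = 10.57 L/h


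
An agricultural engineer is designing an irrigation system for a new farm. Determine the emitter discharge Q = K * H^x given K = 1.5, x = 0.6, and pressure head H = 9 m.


Q = K * H^x
  = 1.5 * 9^0.6
  = 1.5 * 3.7372
  = 5.61 L/h


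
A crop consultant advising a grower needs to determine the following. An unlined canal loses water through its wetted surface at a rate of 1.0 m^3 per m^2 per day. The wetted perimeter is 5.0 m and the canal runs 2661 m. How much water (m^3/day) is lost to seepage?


S = C * P * L
  = 1.0 * 5.0 * 2661
  = 13305 m^3/day


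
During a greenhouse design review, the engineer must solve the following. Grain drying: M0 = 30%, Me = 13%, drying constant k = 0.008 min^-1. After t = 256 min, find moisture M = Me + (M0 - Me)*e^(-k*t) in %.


M = Me + (M0 - Me) * e^(-k*t)
  = 13 + (30 - 13) * e^(-0.008*256)
  = 13 + 17 * e^(-2.048)
  = 13 + 17 * 0.12899
  = 13 + 2.1929
  = 15.19%


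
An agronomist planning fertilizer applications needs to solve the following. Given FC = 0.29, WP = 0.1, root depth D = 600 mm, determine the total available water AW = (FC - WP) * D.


AW = (FC - WP) * D
   = (0.29 - 0.1) * 600
   = 0.19 * 600
   = 114 mm


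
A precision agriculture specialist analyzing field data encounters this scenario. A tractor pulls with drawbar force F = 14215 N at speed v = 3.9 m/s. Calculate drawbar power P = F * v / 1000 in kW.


P = F * v / 1000
  = 14215 * 3.9 / 1000
  = 55438.50 / 1000
  = 55.44 kW


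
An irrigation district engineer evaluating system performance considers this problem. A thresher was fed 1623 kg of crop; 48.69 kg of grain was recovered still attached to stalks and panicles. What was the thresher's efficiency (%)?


eta = (total - unthreshed) / total * 100
    = (1623 - 48.69) / 1623 * 100
    = 1574.31 / 1623 * 100
    = 97%


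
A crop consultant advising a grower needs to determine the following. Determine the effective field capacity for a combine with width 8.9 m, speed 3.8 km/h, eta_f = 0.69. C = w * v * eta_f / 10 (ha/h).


C = w * v * eta_f / 10
  = 8.9 * 3.8 * 0.69 / 10
  = 23.34 / 10
  = 2.33 ha/h


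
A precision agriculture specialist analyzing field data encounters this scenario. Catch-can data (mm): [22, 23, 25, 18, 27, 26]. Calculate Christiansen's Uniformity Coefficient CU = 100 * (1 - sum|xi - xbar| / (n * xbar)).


xbar = 141 / 6 = 23.500
sum|xi - xbar| = 15
CU = 100 * (1 - 15 / (6 * 23.500))
   = 100 * (1 - 0.1064)
   = 89.36%


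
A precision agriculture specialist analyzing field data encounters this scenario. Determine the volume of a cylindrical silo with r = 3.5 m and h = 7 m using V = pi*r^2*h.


V = pi * r^2 * h
  = pi * 3.5^2 * 7
  = pi * 12.25 * 7
  = 269.39 m^3


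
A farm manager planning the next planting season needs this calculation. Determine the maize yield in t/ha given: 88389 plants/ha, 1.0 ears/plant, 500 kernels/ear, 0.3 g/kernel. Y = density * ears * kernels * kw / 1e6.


Y = density * ears * kernels * kw
  = 88389 * 1.0 * 500 * 0.3 g/ha
  = 13258350 g/ha
  = 13258.35 kg/ha = 13.26 t/ha


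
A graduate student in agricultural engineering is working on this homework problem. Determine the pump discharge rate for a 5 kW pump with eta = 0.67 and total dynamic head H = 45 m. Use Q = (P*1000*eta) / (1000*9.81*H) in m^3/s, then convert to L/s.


Q = (P * 1000 * eta) / (rho * g * H)
  = (5 * 1000 * 0.67) / (1000 * 9.81 * 45)
  = 3350 / 441450
  = 0.00759 m^3/s = 7.59 L/s


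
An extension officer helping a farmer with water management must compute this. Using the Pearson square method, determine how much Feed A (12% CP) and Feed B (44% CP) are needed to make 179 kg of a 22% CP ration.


parts_A = CP_b - target = 44 - 22 = 22
parts_B = target - CP_a = 22 - 12 = 10
total_parts = 22 + 10 = 32
Feed A = 179 * 22 / 32 = 123.06 kg
Feed B = 179 * 10 / 32 = 55.94 kg

123.06 kg


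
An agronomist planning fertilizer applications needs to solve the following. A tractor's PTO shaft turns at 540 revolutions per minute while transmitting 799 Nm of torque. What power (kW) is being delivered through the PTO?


P = 2*pi*n*T / 60000
  = 2*pi * 540 * 799 / 60000
  = 2710943.13 / 60000
  = 45.18 kW


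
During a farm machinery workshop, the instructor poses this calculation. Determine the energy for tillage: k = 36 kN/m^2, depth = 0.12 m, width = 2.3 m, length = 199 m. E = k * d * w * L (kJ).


E = k * d * w * L
  = 36 * 0.12 * 2.3 * 199
  = 1977.26 kJ


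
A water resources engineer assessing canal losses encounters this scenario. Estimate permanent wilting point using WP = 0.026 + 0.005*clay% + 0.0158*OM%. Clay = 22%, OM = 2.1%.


WP = 0.026 + 0.005*22 + 0.0158*2.1
   = 0.026 + 0.1100 + 0.0332
   = 0.1692


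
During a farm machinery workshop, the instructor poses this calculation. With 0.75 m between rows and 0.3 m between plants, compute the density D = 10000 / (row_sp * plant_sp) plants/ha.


D = 10000 / (row_sp * plant_sp)
  = 10000 / (0.75 * 0.3)
  = 10000 / 0.2250
  = 44444.44 plants/ha


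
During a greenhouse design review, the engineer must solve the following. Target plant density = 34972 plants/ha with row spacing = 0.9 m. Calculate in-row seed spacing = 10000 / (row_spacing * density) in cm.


spacing = 10000 / (row_sp * density)
        = 10000 / (0.9 * 34972)
        = 10000 / 31474.80
        = 0.31771 m = 31.77 cm


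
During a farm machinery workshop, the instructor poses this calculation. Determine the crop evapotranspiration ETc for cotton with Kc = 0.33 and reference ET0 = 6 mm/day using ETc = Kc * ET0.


ETc = Kc * ET0
    = 0.33 * 6
    = 1.98 mm/day


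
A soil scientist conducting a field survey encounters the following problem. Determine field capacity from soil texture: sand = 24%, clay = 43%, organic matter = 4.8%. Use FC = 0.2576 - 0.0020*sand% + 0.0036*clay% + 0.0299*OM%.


FC = 0.2576 - 0.0020*24 + 0.0036*43 + 0.0299*4.8
   = 0.2576 - 0.0480 + 0.1548 + 0.1435
   = 0.5079


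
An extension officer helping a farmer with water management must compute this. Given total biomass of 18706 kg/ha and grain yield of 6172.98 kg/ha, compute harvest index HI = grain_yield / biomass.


HI = grain_yield / biomass
   = 6172.98 / 18706
   = 0.33


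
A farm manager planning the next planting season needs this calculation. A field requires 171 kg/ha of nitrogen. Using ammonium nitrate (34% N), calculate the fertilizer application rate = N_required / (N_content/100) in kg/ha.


Rate = N_required / (N_content / 100)
     = 171 / (34 / 100)
     = 171 / 0.34
     = 502.94 kg/ha


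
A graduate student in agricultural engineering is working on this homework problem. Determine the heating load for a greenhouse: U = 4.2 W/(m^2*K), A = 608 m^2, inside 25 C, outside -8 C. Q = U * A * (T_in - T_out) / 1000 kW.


dT = 25 - (-8) = 33 K
Q = U * A * dT
  = 4.2 * 608 * 33
  = 84268.80 W = 84.27 kW


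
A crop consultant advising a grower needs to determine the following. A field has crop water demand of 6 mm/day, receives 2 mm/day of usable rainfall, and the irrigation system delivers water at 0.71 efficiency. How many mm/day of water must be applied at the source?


IWR = (ETc - Pe) / Ea
    = (6 - 2) / 0.71
    = 4 / 0.71
    = 5.63 mm/day


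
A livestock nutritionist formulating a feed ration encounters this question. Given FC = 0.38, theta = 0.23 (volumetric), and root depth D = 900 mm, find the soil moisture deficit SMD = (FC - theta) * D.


SMD = (FC - theta) * D
    = (0.38 - 0.23) * 900
    = 0.150 * 900
    = 135 mm


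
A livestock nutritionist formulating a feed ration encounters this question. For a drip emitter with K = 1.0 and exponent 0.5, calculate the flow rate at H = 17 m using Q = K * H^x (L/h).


Q = K * H^x
  = 1.0 * 17^0.5
  = 1.0 * 4.1231
  = 4.12 L/h


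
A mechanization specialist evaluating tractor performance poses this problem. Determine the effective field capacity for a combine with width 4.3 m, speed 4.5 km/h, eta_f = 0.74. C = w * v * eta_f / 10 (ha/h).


C = w * v * eta_f / 10
  = 4.3 * 4.5 * 0.74 / 10
  = 14.32 / 10
  = 1.43 ha/h


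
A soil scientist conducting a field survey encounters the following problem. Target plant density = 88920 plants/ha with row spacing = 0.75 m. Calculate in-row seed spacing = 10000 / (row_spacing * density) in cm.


spacing = 10000 / (row_sp * density)
        = 10000 / (0.75 * 88920)
        = 10000 / 66690
        = 0.14995 m = 14.99 cm


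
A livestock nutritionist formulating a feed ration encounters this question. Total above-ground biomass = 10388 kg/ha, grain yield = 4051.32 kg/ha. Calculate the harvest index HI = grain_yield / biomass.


HI = grain_yield / biomass
   = 4051.32 / 10388
   = 0.39


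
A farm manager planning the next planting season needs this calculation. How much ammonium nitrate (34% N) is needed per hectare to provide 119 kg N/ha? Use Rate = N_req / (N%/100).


Rate = N_required / (N_content / 100)
     = 119 / (34 / 100)
     = 119 / 0.34
     = 350 kg/ha


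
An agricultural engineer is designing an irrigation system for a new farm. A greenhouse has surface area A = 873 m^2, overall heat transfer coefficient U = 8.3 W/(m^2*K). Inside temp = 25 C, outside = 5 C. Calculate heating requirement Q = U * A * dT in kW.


dT = 25 - (5) = 20 K
Q = U * A * dT
  = 8.3 * 873 * 20
  = 144918 W = 144.92 kW


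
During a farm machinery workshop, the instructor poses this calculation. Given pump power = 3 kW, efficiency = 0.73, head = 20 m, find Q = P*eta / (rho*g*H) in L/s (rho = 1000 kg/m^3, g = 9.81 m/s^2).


Q = (P * 1000 * eta) / (rho * g * H)
  = (3 * 1000 * 0.73) / (1000 * 9.81 * 20)
  = 2190 / 196200
  = 0.01116 m^3/s = 11.16 L/s


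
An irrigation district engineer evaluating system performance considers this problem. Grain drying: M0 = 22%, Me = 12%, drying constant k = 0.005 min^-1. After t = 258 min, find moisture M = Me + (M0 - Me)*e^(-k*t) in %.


M = Me + (M0 - Me) * e^(-k*t)
  = 12 + (22 - 12) * e^(-0.005*258)
  = 12 + 10 * e^(-1.290)
  = 12 + 10 * 0.27527
  = 12 + 2.7527
  = 14.75%


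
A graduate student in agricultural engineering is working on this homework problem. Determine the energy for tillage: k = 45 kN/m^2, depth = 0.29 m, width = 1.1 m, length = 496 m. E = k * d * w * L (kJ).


E = k * d * w * L
  = 45 * 0.29 * 1.1 * 496
  = 7120.08 kJ


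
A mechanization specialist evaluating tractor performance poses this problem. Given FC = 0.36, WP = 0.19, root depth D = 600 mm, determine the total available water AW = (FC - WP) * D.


AW = (FC - WP) * D
   = (0.36 - 0.19) * 600
   = 0.17 * 600
   = 102 mm


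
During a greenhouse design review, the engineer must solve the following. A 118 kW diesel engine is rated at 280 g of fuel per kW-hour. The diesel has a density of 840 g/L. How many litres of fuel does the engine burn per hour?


FC = P * BSFC / rho_fuel
   = 118 * 280 / 840
   = 33040 / 840
   = 39.33 L/h


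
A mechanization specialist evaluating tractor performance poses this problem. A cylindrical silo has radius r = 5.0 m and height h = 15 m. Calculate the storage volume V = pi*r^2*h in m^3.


V = pi * r^2 * h
  = pi * 5.0^2 * 15
  = pi * 25 * 15
  = 1178.10 m^3


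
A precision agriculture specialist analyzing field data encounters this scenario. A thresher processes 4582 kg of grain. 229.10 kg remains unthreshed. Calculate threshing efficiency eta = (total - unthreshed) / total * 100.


eta = (total - unthreshed) / total * 100
    = (4582 - 229.10) / 4582 * 100
    = 4352.90 / 4582 * 100
    = 95%


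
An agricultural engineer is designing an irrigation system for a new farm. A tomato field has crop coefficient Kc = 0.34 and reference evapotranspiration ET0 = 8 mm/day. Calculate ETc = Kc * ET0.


ETc = Kc * ET0
    = 0.34 * 8
    = 2.72 mm/day


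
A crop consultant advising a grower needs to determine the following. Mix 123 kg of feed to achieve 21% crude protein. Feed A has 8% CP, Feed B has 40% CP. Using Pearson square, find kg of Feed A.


parts_A = CP_b - target = 40 - 21 = 19
parts_B = target - CP_a = 21 - 8 = 13
total_parts = 19 + 13 = 32
Feed A = 123 * 19 / 32 = 73.03 kg
Feed B = 123 * 13 / 32 = 49.97 kg

73.03 kg


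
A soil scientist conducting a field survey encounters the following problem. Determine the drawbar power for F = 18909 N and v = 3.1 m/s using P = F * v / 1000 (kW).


P = F * v / 1000
  = 18909 * 3.1 / 1000
  = 58617.90 / 1000
  = 58.62 kW


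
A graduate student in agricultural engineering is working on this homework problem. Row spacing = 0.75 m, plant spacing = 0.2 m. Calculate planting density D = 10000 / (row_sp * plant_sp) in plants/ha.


D = 10000 / (row_sp * plant_sp)
  = 10000 / (0.75 * 0.2)
  = 10000 / 0.1500
  = 66666.67 plants/ha


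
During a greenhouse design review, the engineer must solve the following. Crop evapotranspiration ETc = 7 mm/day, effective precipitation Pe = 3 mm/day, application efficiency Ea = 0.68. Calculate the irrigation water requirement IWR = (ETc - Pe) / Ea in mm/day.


IWR = (ETc - Pe) / Ea
    = (7 - 3) / 0.68
    = 4 / 0.68
    = 5.88 mm/day


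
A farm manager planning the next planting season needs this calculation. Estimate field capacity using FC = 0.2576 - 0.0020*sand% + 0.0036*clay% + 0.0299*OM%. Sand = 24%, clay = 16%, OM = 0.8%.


FC = 0.2576 - 0.0020*24 + 0.0036*16 + 0.0299*0.8
   = 0.2576 - 0.0480 + 0.0576 + 0.0239
   = 0.2911
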